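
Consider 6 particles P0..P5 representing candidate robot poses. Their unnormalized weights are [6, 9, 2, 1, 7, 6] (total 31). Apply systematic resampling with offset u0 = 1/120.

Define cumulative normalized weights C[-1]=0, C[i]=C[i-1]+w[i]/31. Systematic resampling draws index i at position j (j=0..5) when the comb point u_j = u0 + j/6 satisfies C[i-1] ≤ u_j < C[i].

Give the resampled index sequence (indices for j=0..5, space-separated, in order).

0 0 1 2 4 5

C = [6/31, 15/31, 17/31, 18/31, 25/31, 1]
j=0: u_0=1/120 ∈ [0, 6/31) → index 0
j=1: u_1=7/40 ∈ [0, 6/31) → index 0
j=2: u_2=41/120 ∈ [6/31, 15/31) → index 1
j=3: u_3=61/120 ∈ [15/31, 17/31) → index 2
j=4: u_4=27/40 ∈ [18/31, 25/31) → index 4
j=5: u_5=101/120 ∈ [25/31, 1) → index 5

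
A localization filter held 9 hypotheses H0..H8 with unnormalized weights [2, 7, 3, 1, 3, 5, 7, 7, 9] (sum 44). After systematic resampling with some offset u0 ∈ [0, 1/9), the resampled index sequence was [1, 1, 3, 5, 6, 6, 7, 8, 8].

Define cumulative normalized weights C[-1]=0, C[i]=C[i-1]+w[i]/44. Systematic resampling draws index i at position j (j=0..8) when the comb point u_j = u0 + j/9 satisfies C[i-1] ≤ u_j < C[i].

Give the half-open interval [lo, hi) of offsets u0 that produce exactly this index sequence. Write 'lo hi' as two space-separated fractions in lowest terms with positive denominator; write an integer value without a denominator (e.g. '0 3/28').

C = [1/22, 9/44, 3/11, 13/44, 4/11, 21/44, 7/11, 35/44, 1]
j=0 picked index 1: u0 ∈ [1/22, 9/44)
j=1 picked index 1: u0 ∈ [-13/198, 37/396)
j=2 picked index 3: u0 ∈ [5/99, 29/396)
j=3 picked index 5: u0 ∈ [1/33, 19/132)
j=4 picked index 6: u0 ∈ [13/396, 19/99)
j=5 picked index 6: u0 ∈ [-31/396, 8/99)
j=6 picked index 7: u0 ∈ [-1/33, 17/132)
j=7 picked index 8: u0 ∈ [7/396, 2/9)
j=8 picked index 8: u0 ∈ [-37/396, 1/9)
intersection: [5/99, 29/396)

5/99 29/396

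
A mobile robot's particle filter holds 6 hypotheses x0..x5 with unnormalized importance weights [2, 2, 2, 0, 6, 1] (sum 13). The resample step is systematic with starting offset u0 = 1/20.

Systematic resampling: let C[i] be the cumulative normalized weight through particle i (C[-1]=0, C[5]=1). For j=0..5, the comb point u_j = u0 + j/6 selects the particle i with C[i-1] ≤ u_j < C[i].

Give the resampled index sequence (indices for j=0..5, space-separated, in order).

0 1 2 4 4 4

C = [2/13, 4/13, 6/13, 6/13, 12/13, 1]
j=0: u_0=1/20 ∈ [0, 2/13) → index 0
j=1: u_1=13/60 ∈ [2/13, 4/13) → index 1
j=2: u_2=23/60 ∈ [4/13, 6/13) → index 2
j=3: u_3=11/20 ∈ [6/13, 12/13) → index 4
j=4: u_4=43/60 ∈ [6/13, 12/13) → index 4
j=5: u_5=53/60 ∈ [6/13, 12/13) → index 4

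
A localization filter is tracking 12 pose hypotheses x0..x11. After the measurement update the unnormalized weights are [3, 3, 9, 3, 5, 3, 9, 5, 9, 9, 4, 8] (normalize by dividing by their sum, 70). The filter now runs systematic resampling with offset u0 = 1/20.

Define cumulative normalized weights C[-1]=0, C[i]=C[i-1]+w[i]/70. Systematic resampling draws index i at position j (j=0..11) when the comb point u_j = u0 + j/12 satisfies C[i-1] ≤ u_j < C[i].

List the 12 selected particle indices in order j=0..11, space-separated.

C = [3/70, 3/35, 3/14, 9/35, 23/70, 13/35, 1/2, 4/7, 7/10, 29/35, 31/35, 1]
j=0: u_0=1/20 ∈ [3/70, 3/35) → index 1
j=1: u_1=2/15 ∈ [3/35, 3/14) → index 2
j=2: u_2=13/60 ∈ [3/14, 9/35) → index 3
j=3: u_3=3/10 ∈ [9/35, 23/70) → index 4
j=4: u_4=23/60 ∈ [13/35, 1/2) → index 6
j=5: u_5=7/15 ∈ [13/35, 1/2) → index 6
j=6: u_6=11/20 ∈ [1/2, 4/7) → index 7
j=7: u_7=19/30 ∈ [4/7, 7/10) → index 8
j=8: u_8=43/60 ∈ [7/10, 29/35) → index 9
j=9: u_9=4/5 ∈ [7/10, 29/35) → index 9
j=10: u_10=53/60 ∈ [29/35, 31/35) → index 10
j=11: u_11=29/30 ∈ [31/35, 1) → index 11

1 2 3 4 6 6 7 8 9 9 10 11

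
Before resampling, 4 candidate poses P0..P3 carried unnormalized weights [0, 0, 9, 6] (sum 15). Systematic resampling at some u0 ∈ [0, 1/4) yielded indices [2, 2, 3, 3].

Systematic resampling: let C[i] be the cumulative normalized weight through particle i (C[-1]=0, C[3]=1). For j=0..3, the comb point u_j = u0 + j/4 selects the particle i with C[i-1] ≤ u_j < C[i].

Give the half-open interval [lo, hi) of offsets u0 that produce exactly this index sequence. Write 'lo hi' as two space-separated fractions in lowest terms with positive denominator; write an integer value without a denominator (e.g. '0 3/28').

1/10 1/4

C = [0, 0, 3/5, 1]
j=0 picked index 2: u0 ∈ [0, 3/5)
j=1 picked index 2: u0 ∈ [-1/4, 7/20)
j=2 picked index 3: u0 ∈ [1/10, 1/2)
j=3 picked index 3: u0 ∈ [-3/20, 1/4)
intersection: [1/10, 1/4)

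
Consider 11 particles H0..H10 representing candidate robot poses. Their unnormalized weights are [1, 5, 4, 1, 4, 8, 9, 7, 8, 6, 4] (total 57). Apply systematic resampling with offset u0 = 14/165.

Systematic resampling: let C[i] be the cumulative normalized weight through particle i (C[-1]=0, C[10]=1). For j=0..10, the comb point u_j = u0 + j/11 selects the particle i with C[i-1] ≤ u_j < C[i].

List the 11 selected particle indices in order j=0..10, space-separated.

C = [1/57, 2/19, 10/57, 11/57, 5/19, 23/57, 32/57, 13/19, 47/57, 53/57, 1]
j=0: u_0=14/165 ∈ [1/57, 2/19) → index 1
j=1: u_1=29/165 ∈ [10/57, 11/57) → index 3
j=2: u_2=4/15 ∈ [5/19, 23/57) → index 5
j=3: u_3=59/165 ∈ [5/19, 23/57) → index 5
j=4: u_4=74/165 ∈ [23/57, 32/57) → index 6
j=5: u_5=89/165 ∈ [23/57, 32/57) → index 6
j=6: u_6=104/165 ∈ [32/57, 13/19) → index 7
j=7: u_7=119/165 ∈ [13/19, 47/57) → index 8
j=8: u_8=134/165 ∈ [13/19, 47/57) → index 8
j=9: u_9=149/165 ∈ [47/57, 53/57) → index 9
j=10: u_10=164/165 ∈ [53/57, 1) → index 10

1 3 5 5 6 6 7 8 8 9 10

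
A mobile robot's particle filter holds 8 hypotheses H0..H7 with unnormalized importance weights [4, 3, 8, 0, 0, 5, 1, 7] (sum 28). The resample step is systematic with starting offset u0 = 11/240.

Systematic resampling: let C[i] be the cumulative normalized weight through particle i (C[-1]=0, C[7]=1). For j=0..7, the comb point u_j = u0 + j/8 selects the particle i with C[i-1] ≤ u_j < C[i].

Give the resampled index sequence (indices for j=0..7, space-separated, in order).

C = [1/7, 1/4, 15/28, 15/28, 15/28, 5/7, 3/4, 1]
j=0: u_0=11/240 ∈ [0, 1/7) → index 0
j=1: u_1=41/240 ∈ [1/7, 1/4) → index 1
j=2: u_2=71/240 ∈ [1/4, 15/28) → index 2
j=3: u_3=101/240 ∈ [1/4, 15/28) → index 2
j=4: u_4=131/240 ∈ [15/28, 5/7) → index 5
j=5: u_5=161/240 ∈ [15/28, 5/7) → index 5
j=6: u_6=191/240 ∈ [3/4, 1) → index 7
j=7: u_7=221/240 ∈ [3/4, 1) → index 7

0 1 2 2 5 5 7 7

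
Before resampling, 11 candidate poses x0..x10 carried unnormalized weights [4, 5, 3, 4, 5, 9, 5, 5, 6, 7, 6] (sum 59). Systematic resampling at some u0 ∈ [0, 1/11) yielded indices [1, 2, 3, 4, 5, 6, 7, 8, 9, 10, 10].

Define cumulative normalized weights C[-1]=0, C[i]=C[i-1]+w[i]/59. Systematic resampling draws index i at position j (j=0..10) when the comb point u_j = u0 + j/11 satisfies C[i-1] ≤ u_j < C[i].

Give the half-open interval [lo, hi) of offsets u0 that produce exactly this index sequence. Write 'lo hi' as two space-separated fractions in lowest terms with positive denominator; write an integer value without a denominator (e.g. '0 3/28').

52/649 54/649

C = [4/59, 9/59, 12/59, 16/59, 21/59, 30/59, 35/59, 40/59, 46/59, 53/59, 1]
j=0 picked index 1: u0 ∈ [4/59, 9/59)
j=1 picked index 2: u0 ∈ [40/649, 73/649)
j=2 picked index 3: u0 ∈ [14/649, 58/649)
j=3 picked index 4: u0 ∈ [-1/649, 54/649)
j=4 picked index 5: u0 ∈ [-5/649, 94/649)
j=5 picked index 6: u0 ∈ [35/649, 90/649)
j=6 picked index 7: u0 ∈ [31/649, 86/649)
j=7 picked index 8: u0 ∈ [27/649, 93/649)
j=8 picked index 9: u0 ∈ [34/649, 111/649)
j=9 picked index 10: u0 ∈ [52/649, 2/11)
j=10 picked index 10: u0 ∈ [-7/649, 1/11)
intersection: [52/649, 54/649)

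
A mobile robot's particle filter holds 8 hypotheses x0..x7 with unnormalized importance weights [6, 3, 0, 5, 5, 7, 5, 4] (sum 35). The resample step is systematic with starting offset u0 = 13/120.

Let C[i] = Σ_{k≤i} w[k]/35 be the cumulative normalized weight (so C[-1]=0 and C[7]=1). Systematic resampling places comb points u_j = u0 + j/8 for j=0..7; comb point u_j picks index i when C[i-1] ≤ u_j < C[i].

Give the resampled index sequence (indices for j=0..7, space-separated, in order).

0 1 3 4 5 5 6 7

C = [6/35, 9/35, 9/35, 2/5, 19/35, 26/35, 31/35, 1]
j=0: u_0=13/120 ∈ [0, 6/35) → index 0
j=1: u_1=7/30 ∈ [6/35, 9/35) → index 1
j=2: u_2=43/120 ∈ [9/35, 2/5) → index 3
j=3: u_3=29/60 ∈ [2/5, 19/35) → index 4
j=4: u_4=73/120 ∈ [19/35, 26/35) → index 5
j=5: u_5=11/15 ∈ [19/35, 26/35) → index 5
j=6: u_6=103/120 ∈ [26/35, 31/35) → index 6
j=7: u_7=59/60 ∈ [31/35, 1) → index 7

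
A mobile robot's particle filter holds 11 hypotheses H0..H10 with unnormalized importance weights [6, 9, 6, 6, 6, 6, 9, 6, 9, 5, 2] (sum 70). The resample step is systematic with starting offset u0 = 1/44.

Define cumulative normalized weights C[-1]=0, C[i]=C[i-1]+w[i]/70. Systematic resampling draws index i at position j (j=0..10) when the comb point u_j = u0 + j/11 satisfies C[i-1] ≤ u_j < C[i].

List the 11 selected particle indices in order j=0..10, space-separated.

0 1 1 2 4 5 6 6 7 8 9

C = [3/35, 3/14, 3/10, 27/70, 33/70, 39/70, 24/35, 27/35, 9/10, 34/35, 1]
j=0: u_0=1/44 ∈ [0, 3/35) → index 0
j=1: u_1=5/44 ∈ [3/35, 3/14) → index 1
j=2: u_2=9/44 ∈ [3/35, 3/14) → index 1
j=3: u_3=13/44 ∈ [3/14, 3/10) → index 2
j=4: u_4=17/44 ∈ [27/70, 33/70) → index 4
j=5: u_5=21/44 ∈ [33/70, 39/70) → index 5
j=6: u_6=25/44 ∈ [39/70, 24/35) → index 6
j=7: u_7=29/44 ∈ [39/70, 24/35) → index 6
j=8: u_8=3/4 ∈ [24/35, 27/35) → index 7
j=9: u_9=37/44 ∈ [27/35, 9/10) → index 8
j=10: u_10=41/44 ∈ [9/10, 34/35) → index 9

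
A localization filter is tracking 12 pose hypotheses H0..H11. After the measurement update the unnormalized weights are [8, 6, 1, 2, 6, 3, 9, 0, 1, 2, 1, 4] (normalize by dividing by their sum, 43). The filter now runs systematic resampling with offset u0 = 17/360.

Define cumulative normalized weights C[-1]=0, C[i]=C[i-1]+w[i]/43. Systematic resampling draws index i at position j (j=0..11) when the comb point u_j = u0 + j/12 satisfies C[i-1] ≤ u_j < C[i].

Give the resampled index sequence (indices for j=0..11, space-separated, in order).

0 0 1 1 3 4 5 6 6 6 9 11

C = [8/43, 14/43, 15/43, 17/43, 23/43, 26/43, 35/43, 35/43, 36/43, 38/43, 39/43, 1]
j=0: u_0=17/360 ∈ [0, 8/43) → index 0
j=1: u_1=47/360 ∈ [0, 8/43) → index 0
j=2: u_2=77/360 ∈ [8/43, 14/43) → index 1
j=3: u_3=107/360 ∈ [8/43, 14/43) → index 1
j=4: u_4=137/360 ∈ [15/43, 17/43) → index 3
j=5: u_5=167/360 ∈ [17/43, 23/43) → index 4
j=6: u_6=197/360 ∈ [23/43, 26/43) → index 5
j=7: u_7=227/360 ∈ [26/43, 35/43) → index 6
j=8: u_8=257/360 ∈ [26/43, 35/43) → index 6
j=9: u_9=287/360 ∈ [26/43, 35/43) → index 6
j=10: u_10=317/360 ∈ [36/43, 38/43) → index 9
j=11: u_11=347/360 ∈ [39/43, 1) → index 11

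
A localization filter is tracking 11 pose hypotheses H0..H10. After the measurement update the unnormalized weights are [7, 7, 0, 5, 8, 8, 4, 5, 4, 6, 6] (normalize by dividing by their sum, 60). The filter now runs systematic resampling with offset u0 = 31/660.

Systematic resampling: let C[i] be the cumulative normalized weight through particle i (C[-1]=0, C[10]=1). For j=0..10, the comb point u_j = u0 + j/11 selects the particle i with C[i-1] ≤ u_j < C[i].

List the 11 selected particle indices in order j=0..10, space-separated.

0 1 1 4 4 5 6 7 8 9 10

C = [7/60, 7/30, 7/30, 19/60, 9/20, 7/12, 13/20, 11/15, 4/5, 9/10, 1]
j=0: u_0=31/660 ∈ [0, 7/60) → index 0
j=1: u_1=91/660 ∈ [7/60, 7/30) → index 1
j=2: u_2=151/660 ∈ [7/60, 7/30) → index 1
j=3: u_3=211/660 ∈ [19/60, 9/20) → index 4
j=4: u_4=271/660 ∈ [19/60, 9/20) → index 4
j=5: u_5=331/660 ∈ [9/20, 7/12) → index 5
j=6: u_6=391/660 ∈ [7/12, 13/20) → index 6
j=7: u_7=41/60 ∈ [13/20, 11/15) → index 7
j=8: u_8=511/660 ∈ [11/15, 4/5) → index 8
j=9: u_9=571/660 ∈ [4/5, 9/10) → index 9
j=10: u_10=631/660 ∈ [9/10, 1) → index 10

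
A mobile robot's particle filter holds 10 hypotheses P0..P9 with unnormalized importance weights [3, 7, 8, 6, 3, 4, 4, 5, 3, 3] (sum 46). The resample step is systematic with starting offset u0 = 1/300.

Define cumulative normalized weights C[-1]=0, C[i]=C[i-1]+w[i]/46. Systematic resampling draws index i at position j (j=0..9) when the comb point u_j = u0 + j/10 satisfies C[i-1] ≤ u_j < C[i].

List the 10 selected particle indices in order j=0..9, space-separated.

0 1 1 2 3 3 5 6 7 8

C = [3/46, 5/23, 9/23, 12/23, 27/46, 31/46, 35/46, 20/23, 43/46, 1]
j=0: u_0=1/300 ∈ [0, 3/46) → index 0
j=1: u_1=31/300 ∈ [3/46, 5/23) → index 1
j=2: u_2=61/300 ∈ [3/46, 5/23) → index 1
j=3: u_3=91/300 ∈ [5/23, 9/23) → index 2
j=4: u_4=121/300 ∈ [9/23, 12/23) → index 3
j=5: u_5=151/300 ∈ [9/23, 12/23) → index 3
j=6: u_6=181/300 ∈ [27/46, 31/46) → index 5
j=7: u_7=211/300 ∈ [31/46, 35/46) → index 6
j=8: u_8=241/300 ∈ [35/46, 20/23) → index 7
j=9: u_9=271/300 ∈ [20/23, 43/46) → index 8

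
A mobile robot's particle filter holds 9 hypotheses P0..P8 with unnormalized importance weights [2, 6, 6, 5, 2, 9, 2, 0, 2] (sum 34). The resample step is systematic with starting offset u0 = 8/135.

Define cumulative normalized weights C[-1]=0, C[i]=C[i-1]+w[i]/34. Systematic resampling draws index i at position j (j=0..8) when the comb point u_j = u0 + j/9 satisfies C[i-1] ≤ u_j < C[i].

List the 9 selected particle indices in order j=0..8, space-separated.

C = [1/17, 4/17, 7/17, 19/34, 21/34, 15/17, 16/17, 16/17, 1]
j=0: u_0=8/135 ∈ [1/17, 4/17) → index 1
j=1: u_1=23/135 ∈ [1/17, 4/17) → index 1
j=2: u_2=38/135 ∈ [4/17, 7/17) → index 2
j=3: u_3=53/135 ∈ [4/17, 7/17) → index 2
j=4: u_4=68/135 ∈ [7/17, 19/34) → index 3
j=5: u_5=83/135 ∈ [19/34, 21/34) → index 4
j=6: u_6=98/135 ∈ [21/34, 15/17) → index 5
j=7: u_7=113/135 ∈ [21/34, 15/17) → index 5
j=8: u_8=128/135 ∈ [16/17, 1) → index 8

1 1 2 2 3 4 5 5 8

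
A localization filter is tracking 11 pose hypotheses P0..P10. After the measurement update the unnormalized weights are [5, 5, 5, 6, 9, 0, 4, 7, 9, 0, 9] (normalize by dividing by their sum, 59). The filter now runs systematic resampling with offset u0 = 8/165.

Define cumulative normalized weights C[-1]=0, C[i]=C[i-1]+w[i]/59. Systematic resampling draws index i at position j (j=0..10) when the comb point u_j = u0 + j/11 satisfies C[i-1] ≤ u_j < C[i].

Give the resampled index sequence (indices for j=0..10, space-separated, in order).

0 1 2 3 4 4 7 7 8 10 10

C = [5/59, 10/59, 15/59, 21/59, 30/59, 30/59, 34/59, 41/59, 50/59, 50/59, 1]
j=0: u_0=8/165 ∈ [0, 5/59) → index 0
j=1: u_1=23/165 ∈ [5/59, 10/59) → index 1
j=2: u_2=38/165 ∈ [10/59, 15/59) → index 2
j=3: u_3=53/165 ∈ [15/59, 21/59) → index 3
j=4: u_4=68/165 ∈ [21/59, 30/59) → index 4
j=5: u_5=83/165 ∈ [21/59, 30/59) → index 4
j=6: u_6=98/165 ∈ [34/59, 41/59) → index 7
j=7: u_7=113/165 ∈ [34/59, 41/59) → index 7
j=8: u_8=128/165 ∈ [41/59, 50/59) → index 8
j=9: u_9=13/15 ∈ [50/59, 1) → index 10
j=10: u_10=158/165 ∈ [50/59, 1) → index 10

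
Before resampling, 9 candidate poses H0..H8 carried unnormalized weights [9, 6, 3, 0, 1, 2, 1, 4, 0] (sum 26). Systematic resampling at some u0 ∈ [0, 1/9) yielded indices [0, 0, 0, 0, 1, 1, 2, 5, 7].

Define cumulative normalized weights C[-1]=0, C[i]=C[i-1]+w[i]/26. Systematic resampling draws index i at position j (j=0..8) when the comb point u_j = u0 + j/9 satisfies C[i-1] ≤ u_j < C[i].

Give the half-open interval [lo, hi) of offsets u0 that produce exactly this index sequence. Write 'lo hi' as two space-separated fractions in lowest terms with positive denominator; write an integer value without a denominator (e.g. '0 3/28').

0 1/78

C = [9/26, 15/26, 9/13, 9/13, 19/26, 21/26, 11/13, 1, 1]
j=0 picked index 0: u0 ∈ [0, 9/26)
j=1 picked index 0: u0 ∈ [-1/9, 55/234)
j=2 picked index 0: u0 ∈ [-2/9, 29/234)
j=3 picked index 0: u0 ∈ [-1/3, 1/78)
j=4 picked index 1: u0 ∈ [-23/234, 31/234)
j=5 picked index 1: u0 ∈ [-49/234, 5/234)
j=6 picked index 2: u0 ∈ [-7/78, 1/39)
j=7 picked index 5: u0 ∈ [-11/234, 7/234)
j=8 picked index 7: u0 ∈ [-5/117, 1/9)
intersection: [0, 1/78)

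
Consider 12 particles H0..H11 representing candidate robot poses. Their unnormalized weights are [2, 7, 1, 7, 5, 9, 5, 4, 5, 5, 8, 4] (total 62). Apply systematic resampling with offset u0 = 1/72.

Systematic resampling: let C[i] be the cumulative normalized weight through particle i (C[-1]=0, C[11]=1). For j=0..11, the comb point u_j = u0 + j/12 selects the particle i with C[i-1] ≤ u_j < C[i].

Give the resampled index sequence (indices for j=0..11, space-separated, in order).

C = [1/31, 9/62, 5/31, 17/62, 11/31, 1/2, 18/31, 20/31, 45/62, 25/31, 29/31, 1]
j=0: u_0=1/72 ∈ [0, 1/31) → index 0
j=1: u_1=7/72 ∈ [1/31, 9/62) → index 1
j=2: u_2=13/72 ∈ [5/31, 17/62) → index 3
j=3: u_3=19/72 ∈ [5/31, 17/62) → index 3
j=4: u_4=25/72 ∈ [17/62, 11/31) → index 4
j=5: u_5=31/72 ∈ [11/31, 1/2) → index 5
j=6: u_6=37/72 ∈ [1/2, 18/31) → index 6
j=7: u_7=43/72 ∈ [18/31, 20/31) → index 7
j=8: u_8=49/72 ∈ [20/31, 45/62) → index 8
j=9: u_9=55/72 ∈ [45/62, 25/31) → index 9
j=10: u_10=61/72 ∈ [25/31, 29/31) → index 10
j=11: u_11=67/72 ∈ [25/31, 29/31) → index 10

0 1 3 3 4 5 6 7 8 9 10 10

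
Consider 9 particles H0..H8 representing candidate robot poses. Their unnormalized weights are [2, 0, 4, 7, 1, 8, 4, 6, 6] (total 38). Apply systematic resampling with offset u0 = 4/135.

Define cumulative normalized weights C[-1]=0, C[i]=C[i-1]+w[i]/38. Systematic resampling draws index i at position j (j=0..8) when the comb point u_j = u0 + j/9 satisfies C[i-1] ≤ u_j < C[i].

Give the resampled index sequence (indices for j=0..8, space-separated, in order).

C = [1/19, 1/19, 3/19, 13/38, 7/19, 11/19, 13/19, 16/19, 1]
j=0: u_0=4/135 ∈ [0, 1/19) → index 0
j=1: u_1=19/135 ∈ [1/19, 3/19) → index 2
j=2: u_2=34/135 ∈ [3/19, 13/38) → index 3
j=3: u_3=49/135 ∈ [13/38, 7/19) → index 4
j=4: u_4=64/135 ∈ [7/19, 11/19) → index 5
j=5: u_5=79/135 ∈ [11/19, 13/19) → index 6
j=6: u_6=94/135 ∈ [13/19, 16/19) → index 7
j=7: u_7=109/135 ∈ [13/19, 16/19) → index 7
j=8: u_8=124/135 ∈ [16/19, 1) → index 8

0 2 3 4 5 6 7 7 8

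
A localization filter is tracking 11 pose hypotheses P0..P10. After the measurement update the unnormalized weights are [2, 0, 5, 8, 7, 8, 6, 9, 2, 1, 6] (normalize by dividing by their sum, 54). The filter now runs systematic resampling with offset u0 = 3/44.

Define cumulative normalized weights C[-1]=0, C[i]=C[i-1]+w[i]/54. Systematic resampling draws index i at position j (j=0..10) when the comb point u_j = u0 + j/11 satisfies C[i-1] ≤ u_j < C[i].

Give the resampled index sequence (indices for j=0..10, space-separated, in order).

C = [1/27, 1/27, 7/54, 5/18, 11/27, 5/9, 2/3, 5/6, 47/54, 8/9, 1]
j=0: u_0=3/44 ∈ [1/27, 7/54) → index 2
j=1: u_1=7/44 ∈ [7/54, 5/18) → index 3
j=2: u_2=1/4 ∈ [7/54, 5/18) → index 3
j=3: u_3=15/44 ∈ [5/18, 11/27) → index 4
j=4: u_4=19/44 ∈ [11/27, 5/9) → index 5
j=5: u_5=23/44 ∈ [11/27, 5/9) → index 5
j=6: u_6=27/44 ∈ [5/9, 2/3) → index 6
j=7: u_7=31/44 ∈ [2/3, 5/6) → index 7
j=8: u_8=35/44 ∈ [2/3, 5/6) → index 7
j=9: u_9=39/44 ∈ [47/54, 8/9) → index 9
j=10: u_10=43/44 ∈ [8/9, 1) → index 10

2 3 3 4 5 5 6 7 7 9 10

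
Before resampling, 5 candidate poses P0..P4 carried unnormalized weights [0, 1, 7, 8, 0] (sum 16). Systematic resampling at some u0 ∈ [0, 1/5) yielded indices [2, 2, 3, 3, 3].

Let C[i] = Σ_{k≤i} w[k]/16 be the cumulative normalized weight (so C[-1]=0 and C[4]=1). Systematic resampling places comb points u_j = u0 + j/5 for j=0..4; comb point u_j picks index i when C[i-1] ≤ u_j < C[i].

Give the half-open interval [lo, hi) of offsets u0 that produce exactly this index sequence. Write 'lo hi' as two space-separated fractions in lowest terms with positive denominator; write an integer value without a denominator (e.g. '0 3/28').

C = [0, 1/16, 1/2, 1, 1]
j=0 picked index 2: u0 ∈ [1/16, 1/2)
j=1 picked index 2: u0 ∈ [-11/80, 3/10)
j=2 picked index 3: u0 ∈ [1/10, 3/5)
j=3 picked index 3: u0 ∈ [-1/10, 2/5)
j=4 picked index 3: u0 ∈ [-3/10, 1/5)
intersection: [1/10, 1/5)

1/10 1/5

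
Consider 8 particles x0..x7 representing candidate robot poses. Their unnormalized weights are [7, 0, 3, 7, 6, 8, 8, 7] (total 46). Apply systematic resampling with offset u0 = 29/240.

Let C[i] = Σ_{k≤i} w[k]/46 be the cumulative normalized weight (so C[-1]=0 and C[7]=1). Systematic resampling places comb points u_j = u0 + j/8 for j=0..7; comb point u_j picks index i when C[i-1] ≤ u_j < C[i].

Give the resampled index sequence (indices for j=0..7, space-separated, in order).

0 3 4 4 5 6 7 7

C = [7/46, 7/46, 5/23, 17/46, 1/2, 31/46, 39/46, 1]
j=0: u_0=29/240 ∈ [0, 7/46) → index 0
j=1: u_1=59/240 ∈ [5/23, 17/46) → index 3
j=2: u_2=89/240 ∈ [17/46, 1/2) → index 4
j=3: u_3=119/240 ∈ [17/46, 1/2) → index 4
j=4: u_4=149/240 ∈ [1/2, 31/46) → index 5
j=5: u_5=179/240 ∈ [31/46, 39/46) → index 6
j=6: u_6=209/240 ∈ [39/46, 1) → index 7
j=7: u_7=239/240 ∈ [39/46, 1) → index 7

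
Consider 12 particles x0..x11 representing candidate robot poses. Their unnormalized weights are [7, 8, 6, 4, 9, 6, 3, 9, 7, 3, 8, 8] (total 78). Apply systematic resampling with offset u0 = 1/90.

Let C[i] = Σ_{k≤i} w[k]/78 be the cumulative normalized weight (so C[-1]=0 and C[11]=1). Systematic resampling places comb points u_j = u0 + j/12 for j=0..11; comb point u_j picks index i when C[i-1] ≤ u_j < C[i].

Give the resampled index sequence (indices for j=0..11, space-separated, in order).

C = [7/78, 5/26, 7/26, 25/78, 17/39, 20/39, 43/78, 2/3, 59/78, 31/39, 35/39, 1]
j=0: u_0=1/90 ∈ [0, 7/78) → index 0
j=1: u_1=17/180 ∈ [7/78, 5/26) → index 1
j=2: u_2=8/45 ∈ [7/78, 5/26) → index 1
j=3: u_3=47/180 ∈ [5/26, 7/26) → index 2
j=4: u_4=31/90 ∈ [25/78, 17/39) → index 4
j=5: u_5=77/180 ∈ [25/78, 17/39) → index 4
j=6: u_6=23/45 ∈ [17/39, 20/39) → index 5
j=7: u_7=107/180 ∈ [43/78, 2/3) → index 7
j=8: u_8=61/90 ∈ [2/3, 59/78) → index 8
j=9: u_9=137/180 ∈ [59/78, 31/39) → index 9
j=10: u_10=38/45 ∈ [31/39, 35/39) → index 10
j=11: u_11=167/180 ∈ [35/39, 1) → index 11

0 1 1 2 4 4 5 7 8 9 10 11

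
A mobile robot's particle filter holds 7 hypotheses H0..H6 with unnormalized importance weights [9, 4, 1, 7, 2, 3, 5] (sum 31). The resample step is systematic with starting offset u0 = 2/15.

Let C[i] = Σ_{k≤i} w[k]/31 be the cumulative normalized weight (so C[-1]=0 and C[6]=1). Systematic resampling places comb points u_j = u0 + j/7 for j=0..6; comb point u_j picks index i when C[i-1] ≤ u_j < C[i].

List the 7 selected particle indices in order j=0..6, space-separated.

0 0 1 3 4 6 6

C = [9/31, 13/31, 14/31, 21/31, 23/31, 26/31, 1]
j=0: u_0=2/15 ∈ [0, 9/31) → index 0
j=1: u_1=29/105 ∈ [0, 9/31) → index 0
j=2: u_2=44/105 ∈ [9/31, 13/31) → index 1
j=3: u_3=59/105 ∈ [14/31, 21/31) → index 3
j=4: u_4=74/105 ∈ [21/31, 23/31) → index 4
j=5: u_5=89/105 ∈ [26/31, 1) → index 6
j=6: u_6=104/105 ∈ [26/31, 1) → index 6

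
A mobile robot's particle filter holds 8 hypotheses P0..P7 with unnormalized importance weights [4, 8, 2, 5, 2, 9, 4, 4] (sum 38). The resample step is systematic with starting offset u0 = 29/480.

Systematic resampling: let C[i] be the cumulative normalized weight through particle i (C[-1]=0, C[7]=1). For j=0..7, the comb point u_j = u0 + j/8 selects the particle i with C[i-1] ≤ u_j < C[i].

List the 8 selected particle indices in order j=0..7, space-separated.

C = [2/19, 6/19, 7/19, 1/2, 21/38, 15/19, 17/19, 1]
j=0: u_0=29/480 ∈ [0, 2/19) → index 0
j=1: u_1=89/480 ∈ [2/19, 6/19) → index 1
j=2: u_2=149/480 ∈ [2/19, 6/19) → index 1
j=3: u_3=209/480 ∈ [7/19, 1/2) → index 3
j=4: u_4=269/480 ∈ [21/38, 15/19) → index 5
j=5: u_5=329/480 ∈ [21/38, 15/19) → index 5
j=6: u_6=389/480 ∈ [15/19, 17/19) → index 6
j=7: u_7=449/480 ∈ [17/19, 1) → index 7

0 1 1 3 5 5 6 7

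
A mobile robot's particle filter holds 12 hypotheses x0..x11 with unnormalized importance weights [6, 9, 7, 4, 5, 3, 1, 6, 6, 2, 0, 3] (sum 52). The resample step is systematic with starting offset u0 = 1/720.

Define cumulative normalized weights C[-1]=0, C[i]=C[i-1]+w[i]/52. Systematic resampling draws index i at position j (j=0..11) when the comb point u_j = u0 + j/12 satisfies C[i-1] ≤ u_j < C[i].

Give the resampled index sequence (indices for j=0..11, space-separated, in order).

0 0 1 1 2 2 4 4 6 7 8 9

C = [3/26, 15/52, 11/26, 1/2, 31/52, 17/26, 35/52, 41/52, 47/52, 49/52, 49/52, 1]
j=0: u_0=1/720 ∈ [0, 3/26) → index 0
j=1: u_1=61/720 ∈ [0, 3/26) → index 0
j=2: u_2=121/720 ∈ [3/26, 15/52) → index 1
j=3: u_3=181/720 ∈ [3/26, 15/52) → index 1
j=4: u_4=241/720 ∈ [15/52, 11/26) → index 2
j=5: u_5=301/720 ∈ [15/52, 11/26) → index 2
j=6: u_6=361/720 ∈ [1/2, 31/52) → index 4
j=7: u_7=421/720 ∈ [1/2, 31/52) → index 4
j=8: u_8=481/720 ∈ [17/26, 35/52) → index 6
j=9: u_9=541/720 ∈ [35/52, 41/52) → index 7
j=10: u_10=601/720 ∈ [41/52, 47/52) → index 8
j=11: u_11=661/720 ∈ [47/52, 49/52) → index 9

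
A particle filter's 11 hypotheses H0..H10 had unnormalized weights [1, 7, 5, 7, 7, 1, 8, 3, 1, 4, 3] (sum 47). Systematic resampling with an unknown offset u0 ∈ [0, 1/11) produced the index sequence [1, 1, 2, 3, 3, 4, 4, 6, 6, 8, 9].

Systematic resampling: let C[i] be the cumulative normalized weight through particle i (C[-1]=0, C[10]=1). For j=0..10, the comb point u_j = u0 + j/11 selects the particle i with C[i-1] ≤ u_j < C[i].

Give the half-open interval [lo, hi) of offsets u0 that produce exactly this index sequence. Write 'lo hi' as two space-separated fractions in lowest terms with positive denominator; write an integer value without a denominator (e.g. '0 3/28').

C = [1/47, 8/47, 13/47, 20/47, 27/47, 28/47, 36/47, 39/47, 40/47, 44/47, 1]
j=0 picked index 1: u0 ∈ [1/47, 8/47)
j=1 picked index 1: u0 ∈ [-36/517, 41/517)
j=2 picked index 2: u0 ∈ [-6/517, 49/517)
j=3 picked index 3: u0 ∈ [2/517, 79/517)
j=4 picked index 3: u0 ∈ [-45/517, 32/517)
j=5 picked index 4: u0 ∈ [-15/517, 62/517)
j=6 picked index 4: u0 ∈ [-62/517, 15/517)
j=7 picked index 6: u0 ∈ [-21/517, 67/517)
j=8 picked index 6: u0 ∈ [-68/517, 20/517)
j=9 picked index 8: u0 ∈ [6/517, 17/517)
j=10 picked index 9: u0 ∈ [-30/517, 14/517)
intersection: [1/47, 14/517)

1/47 14/517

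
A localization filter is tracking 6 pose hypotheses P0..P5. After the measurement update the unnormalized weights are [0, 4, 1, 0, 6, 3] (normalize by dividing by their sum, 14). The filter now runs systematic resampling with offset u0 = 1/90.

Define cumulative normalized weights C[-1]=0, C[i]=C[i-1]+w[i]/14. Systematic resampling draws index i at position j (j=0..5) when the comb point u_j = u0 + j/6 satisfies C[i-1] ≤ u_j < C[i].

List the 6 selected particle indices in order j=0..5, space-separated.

1 1 2 4 4 5

C = [0, 2/7, 5/14, 5/14, 11/14, 1]
j=0: u_0=1/90 ∈ [0, 2/7) → index 1
j=1: u_1=8/45 ∈ [0, 2/7) → index 1
j=2: u_2=31/90 ∈ [2/7, 5/14) → index 2
j=3: u_3=23/45 ∈ [5/14, 11/14) → index 4
j=4: u_4=61/90 ∈ [5/14, 11/14) → index 4
j=5: u_5=38/45 ∈ [11/14, 1) → index 5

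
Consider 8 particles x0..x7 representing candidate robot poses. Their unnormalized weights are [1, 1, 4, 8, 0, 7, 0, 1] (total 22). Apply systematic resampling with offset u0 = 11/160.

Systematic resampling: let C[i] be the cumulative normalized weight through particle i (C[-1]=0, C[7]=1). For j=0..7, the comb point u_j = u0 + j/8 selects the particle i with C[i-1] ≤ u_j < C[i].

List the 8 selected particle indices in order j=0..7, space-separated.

1 2 3 3 3 5 5 5

C = [1/22, 1/11, 3/11, 7/11, 7/11, 21/22, 21/22, 1]
j=0: u_0=11/160 ∈ [1/22, 1/11) → index 1
j=1: u_1=31/160 ∈ [1/11, 3/11) → index 2
j=2: u_2=51/160 ∈ [3/11, 7/11) → index 3
j=3: u_3=71/160 ∈ [3/11, 7/11) → index 3
j=4: u_4=91/160 ∈ [3/11, 7/11) → index 3
j=5: u_5=111/160 ∈ [7/11, 21/22) → index 5
j=6: u_6=131/160 ∈ [7/11, 21/22) → index 5
j=7: u_7=151/160 ∈ [7/11, 21/22) → index 5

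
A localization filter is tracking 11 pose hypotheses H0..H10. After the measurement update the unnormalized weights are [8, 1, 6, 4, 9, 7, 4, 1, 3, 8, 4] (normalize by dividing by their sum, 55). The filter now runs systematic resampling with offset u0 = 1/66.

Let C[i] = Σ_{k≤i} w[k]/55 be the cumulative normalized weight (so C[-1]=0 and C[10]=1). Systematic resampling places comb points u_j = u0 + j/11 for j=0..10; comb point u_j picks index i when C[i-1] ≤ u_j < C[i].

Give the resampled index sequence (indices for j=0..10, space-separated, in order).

C = [8/55, 9/55, 3/11, 19/55, 28/55, 7/11, 39/55, 8/11, 43/55, 51/55, 1]
j=0: u_0=1/66 ∈ [0, 8/55) → index 0
j=1: u_1=7/66 ∈ [0, 8/55) → index 0
j=2: u_2=13/66 ∈ [9/55, 3/11) → index 2
j=3: u_3=19/66 ∈ [3/11, 19/55) → index 3
j=4: u_4=25/66 ∈ [19/55, 28/55) → index 4
j=5: u_5=31/66 ∈ [19/55, 28/55) → index 4
j=6: u_6=37/66 ∈ [28/55, 7/11) → index 5
j=7: u_7=43/66 ∈ [7/11, 39/55) → index 6
j=8: u_8=49/66 ∈ [8/11, 43/55) → index 8
j=9: u_9=5/6 ∈ [43/55, 51/55) → index 9
j=10: u_10=61/66 ∈ [43/55, 51/55) → index 9

0 0 2 3 4 4 5 6 8 9 9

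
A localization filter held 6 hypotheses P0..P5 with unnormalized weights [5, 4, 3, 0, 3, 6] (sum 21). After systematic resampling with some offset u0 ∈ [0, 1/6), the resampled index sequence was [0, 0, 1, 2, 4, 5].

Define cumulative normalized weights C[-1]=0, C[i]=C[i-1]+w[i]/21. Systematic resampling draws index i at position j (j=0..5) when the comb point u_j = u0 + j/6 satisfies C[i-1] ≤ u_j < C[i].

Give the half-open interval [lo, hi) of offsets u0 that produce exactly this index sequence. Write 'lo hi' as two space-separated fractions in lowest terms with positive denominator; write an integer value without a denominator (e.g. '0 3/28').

C = [5/21, 3/7, 4/7, 4/7, 5/7, 1]
j=0 picked index 0: u0 ∈ [0, 5/21)
j=1 picked index 0: u0 ∈ [-1/6, 1/14)
j=2 picked index 1: u0 ∈ [-2/21, 2/21)
j=3 picked index 2: u0 ∈ [-1/14, 1/14)
j=4 picked index 4: u0 ∈ [-2/21, 1/21)
j=5 picked index 5: u0 ∈ [-5/42, 1/6)
intersection: [0, 1/21)

0 1/21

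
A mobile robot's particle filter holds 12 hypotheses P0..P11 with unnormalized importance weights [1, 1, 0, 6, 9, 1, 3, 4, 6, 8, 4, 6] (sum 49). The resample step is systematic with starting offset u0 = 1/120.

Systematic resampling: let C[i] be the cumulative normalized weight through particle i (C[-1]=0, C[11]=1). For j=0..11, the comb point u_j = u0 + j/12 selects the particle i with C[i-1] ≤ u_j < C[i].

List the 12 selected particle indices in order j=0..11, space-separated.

C = [1/49, 2/49, 2/49, 8/49, 17/49, 18/49, 3/7, 25/49, 31/49, 39/49, 43/49, 1]
j=0: u_0=1/120 ∈ [0, 1/49) → index 0
j=1: u_1=11/120 ∈ [2/49, 8/49) → index 3
j=2: u_2=7/40 ∈ [8/49, 17/49) → index 4
j=3: u_3=31/120 ∈ [8/49, 17/49) → index 4
j=4: u_4=41/120 ∈ [8/49, 17/49) → index 4
j=5: u_5=17/40 ∈ [18/49, 3/7) → index 6
j=6: u_6=61/120 ∈ [3/7, 25/49) → index 7
j=7: u_7=71/120 ∈ [25/49, 31/49) → index 8
j=8: u_8=27/40 ∈ [31/49, 39/49) → index 9
j=9: u_9=91/120 ∈ [31/49, 39/49) → index 9
j=10: u_10=101/120 ∈ [39/49, 43/49) → index 10
j=11: u_11=37/40 ∈ [43/49, 1) → index 11

0 3 4 4 4 6 7 8 9 9 10 11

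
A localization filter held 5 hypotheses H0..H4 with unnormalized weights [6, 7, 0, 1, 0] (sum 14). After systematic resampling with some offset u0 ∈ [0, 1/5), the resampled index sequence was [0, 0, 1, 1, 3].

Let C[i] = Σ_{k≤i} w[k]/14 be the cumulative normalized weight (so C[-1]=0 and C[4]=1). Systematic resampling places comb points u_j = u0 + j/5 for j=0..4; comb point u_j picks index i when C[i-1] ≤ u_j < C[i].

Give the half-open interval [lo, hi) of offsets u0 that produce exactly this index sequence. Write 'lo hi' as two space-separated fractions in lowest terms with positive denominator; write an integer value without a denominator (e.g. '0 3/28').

C = [3/7, 13/14, 13/14, 1, 1]
j=0 picked index 0: u0 ∈ [0, 3/7)
j=1 picked index 0: u0 ∈ [-1/5, 8/35)
j=2 picked index 1: u0 ∈ [1/35, 37/70)
j=3 picked index 1: u0 ∈ [-6/35, 23/70)
j=4 picked index 3: u0 ∈ [9/70, 1/5)
intersection: [9/70, 1/5)

9/70 1/5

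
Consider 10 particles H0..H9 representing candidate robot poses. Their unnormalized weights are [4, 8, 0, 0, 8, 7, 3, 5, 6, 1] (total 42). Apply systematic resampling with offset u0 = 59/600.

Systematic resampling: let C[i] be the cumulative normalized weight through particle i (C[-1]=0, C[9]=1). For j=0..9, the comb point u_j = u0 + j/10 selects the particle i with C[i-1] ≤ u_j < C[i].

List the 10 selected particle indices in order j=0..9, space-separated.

C = [2/21, 2/7, 2/7, 2/7, 10/21, 9/14, 5/7, 5/6, 41/42, 1]
j=0: u_0=59/600 ∈ [2/21, 2/7) → index 1
j=1: u_1=119/600 ∈ [2/21, 2/7) → index 1
j=2: u_2=179/600 ∈ [2/7, 10/21) → index 4
j=3: u_3=239/600 ∈ [2/7, 10/21) → index 4
j=4: u_4=299/600 ∈ [10/21, 9/14) → index 5
j=5: u_5=359/600 ∈ [10/21, 9/14) → index 5
j=6: u_6=419/600 ∈ [9/14, 5/7) → index 6
j=7: u_7=479/600 ∈ [5/7, 5/6) → index 7
j=8: u_8=539/600 ∈ [5/6, 41/42) → index 8
j=9: u_9=599/600 ∈ [41/42, 1) → index 9

1 1 4 4 5 5 6 7 8 9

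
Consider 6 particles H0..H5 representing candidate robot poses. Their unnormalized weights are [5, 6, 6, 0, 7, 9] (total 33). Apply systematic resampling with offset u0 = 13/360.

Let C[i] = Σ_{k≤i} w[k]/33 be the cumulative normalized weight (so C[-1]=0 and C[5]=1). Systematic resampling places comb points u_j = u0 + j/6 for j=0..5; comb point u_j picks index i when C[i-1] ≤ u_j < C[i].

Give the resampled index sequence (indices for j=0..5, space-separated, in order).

C = [5/33, 1/3, 17/33, 17/33, 8/11, 1]
j=0: u_0=13/360 ∈ [0, 5/33) → index 0
j=1: u_1=73/360 ∈ [5/33, 1/3) → index 1
j=2: u_2=133/360 ∈ [1/3, 17/33) → index 2
j=3: u_3=193/360 ∈ [17/33, 8/11) → index 4
j=4: u_4=253/360 ∈ [17/33, 8/11) → index 4
j=5: u_5=313/360 ∈ [8/11, 1) → index 5

0 1 2 4 4 5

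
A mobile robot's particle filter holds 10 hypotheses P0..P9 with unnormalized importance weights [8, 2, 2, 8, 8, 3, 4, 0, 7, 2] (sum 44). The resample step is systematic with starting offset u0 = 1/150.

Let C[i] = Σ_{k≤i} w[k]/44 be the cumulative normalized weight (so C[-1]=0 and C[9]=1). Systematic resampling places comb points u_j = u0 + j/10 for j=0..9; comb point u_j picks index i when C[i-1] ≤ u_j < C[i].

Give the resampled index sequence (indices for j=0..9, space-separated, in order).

0 0 1 3 3 4 4 6 8 8

C = [2/11, 5/22, 3/11, 5/11, 7/11, 31/44, 35/44, 35/44, 21/22, 1]
j=0: u_0=1/150 ∈ [0, 2/11) → index 0
j=1: u_1=8/75 ∈ [0, 2/11) → index 0
j=2: u_2=31/150 ∈ [2/11, 5/22) → index 1
j=3: u_3=23/75 ∈ [3/11, 5/11) → index 3
j=4: u_4=61/150 ∈ [3/11, 5/11) → index 3
j=5: u_5=38/75 ∈ [5/11, 7/11) → index 4
j=6: u_6=91/150 ∈ [5/11, 7/11) → index 4
j=7: u_7=53/75 ∈ [31/44, 35/44) → index 6
j=8: u_8=121/150 ∈ [35/44, 21/22) → index 8
j=9: u_9=68/75 ∈ [35/44, 21/22) → index 8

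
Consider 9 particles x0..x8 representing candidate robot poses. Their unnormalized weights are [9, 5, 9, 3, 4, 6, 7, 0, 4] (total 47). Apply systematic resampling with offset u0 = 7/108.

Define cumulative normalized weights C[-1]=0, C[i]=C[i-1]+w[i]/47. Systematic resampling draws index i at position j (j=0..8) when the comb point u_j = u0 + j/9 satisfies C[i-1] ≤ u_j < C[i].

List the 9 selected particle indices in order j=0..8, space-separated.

0 0 1 2 3 4 5 6 8

C = [9/47, 14/47, 23/47, 26/47, 30/47, 36/47, 43/47, 43/47, 1]
j=0: u_0=7/108 ∈ [0, 9/47) → index 0
j=1: u_1=19/108 ∈ [0, 9/47) → index 0
j=2: u_2=31/108 ∈ [9/47, 14/47) → index 1
j=3: u_3=43/108 ∈ [14/47, 23/47) → index 2
j=4: u_4=55/108 ∈ [23/47, 26/47) → index 3
j=5: u_5=67/108 ∈ [26/47, 30/47) → index 4
j=6: u_6=79/108 ∈ [30/47, 36/47) → index 5
j=7: u_7=91/108 ∈ [36/47, 43/47) → index 6
j=8: u_8=103/108 ∈ [43/47, 1) → index 8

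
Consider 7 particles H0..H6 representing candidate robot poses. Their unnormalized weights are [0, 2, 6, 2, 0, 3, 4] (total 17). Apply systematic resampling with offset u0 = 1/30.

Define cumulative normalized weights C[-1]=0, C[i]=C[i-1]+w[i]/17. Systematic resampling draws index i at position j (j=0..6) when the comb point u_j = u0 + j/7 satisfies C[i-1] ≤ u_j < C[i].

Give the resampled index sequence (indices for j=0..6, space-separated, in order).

1 2 2 2 5 5 6

C = [0, 2/17, 8/17, 10/17, 10/17, 13/17, 1]
j=0: u_0=1/30 ∈ [0, 2/17) → index 1
j=1: u_1=37/210 ∈ [2/17, 8/17) → index 2
j=2: u_2=67/210 ∈ [2/17, 8/17) → index 2
j=3: u_3=97/210 ∈ [2/17, 8/17) → index 2
j=4: u_4=127/210 ∈ [10/17, 13/17) → index 5
j=5: u_5=157/210 ∈ [10/17, 13/17) → index 5
j=6: u_6=187/210 ∈ [13/17, 1) → index 6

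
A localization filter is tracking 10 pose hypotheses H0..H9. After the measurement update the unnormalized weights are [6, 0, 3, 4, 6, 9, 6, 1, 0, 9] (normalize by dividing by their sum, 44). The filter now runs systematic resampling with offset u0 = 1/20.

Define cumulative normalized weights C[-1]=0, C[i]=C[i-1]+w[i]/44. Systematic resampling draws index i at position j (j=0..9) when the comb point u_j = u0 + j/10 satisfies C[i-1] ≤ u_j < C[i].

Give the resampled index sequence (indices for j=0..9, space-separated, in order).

0 2 3 4 5 5 6 6 9 9

C = [3/22, 3/22, 9/44, 13/44, 19/44, 7/11, 17/22, 35/44, 35/44, 1]
j=0: u_0=1/20 ∈ [0, 3/22) → index 0
j=1: u_1=3/20 ∈ [3/22, 9/44) → index 2
j=2: u_2=1/4 ∈ [9/44, 13/44) → index 3
j=3: u_3=7/20 ∈ [13/44, 19/44) → index 4
j=4: u_4=9/20 ∈ [19/44, 7/11) → index 5
j=5: u_5=11/20 ∈ [19/44, 7/11) → index 5
j=6: u_6=13/20 ∈ [7/11, 17/22) → index 6
j=7: u_7=3/4 ∈ [7/11, 17/22) → index 6
j=8: u_8=17/20 ∈ [35/44, 1) → index 9
j=9: u_9=19/20 ∈ [35/44, 1) → index 9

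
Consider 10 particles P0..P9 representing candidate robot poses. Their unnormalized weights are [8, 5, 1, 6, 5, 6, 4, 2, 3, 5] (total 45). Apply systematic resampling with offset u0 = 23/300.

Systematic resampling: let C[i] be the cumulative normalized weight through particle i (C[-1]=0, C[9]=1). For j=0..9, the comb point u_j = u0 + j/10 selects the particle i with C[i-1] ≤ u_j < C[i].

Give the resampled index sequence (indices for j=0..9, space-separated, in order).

C = [8/45, 13/45, 14/45, 4/9, 5/9, 31/45, 7/9, 37/45, 8/9, 1]
j=0: u_0=23/300 ∈ [0, 8/45) → index 0
j=1: u_1=53/300 ∈ [0, 8/45) → index 0
j=2: u_2=83/300 ∈ [8/45, 13/45) → index 1
j=3: u_3=113/300 ∈ [14/45, 4/9) → index 3
j=4: u_4=143/300 ∈ [4/9, 5/9) → index 4
j=5: u_5=173/300 ∈ [5/9, 31/45) → index 5
j=6: u_6=203/300 ∈ [5/9, 31/45) → index 5
j=7: u_7=233/300 ∈ [31/45, 7/9) → index 6
j=8: u_8=263/300 ∈ [37/45, 8/9) → index 8
j=9: u_9=293/300 ∈ [8/9, 1) → index 9

0 0 1 3 4 5 5 6 8 9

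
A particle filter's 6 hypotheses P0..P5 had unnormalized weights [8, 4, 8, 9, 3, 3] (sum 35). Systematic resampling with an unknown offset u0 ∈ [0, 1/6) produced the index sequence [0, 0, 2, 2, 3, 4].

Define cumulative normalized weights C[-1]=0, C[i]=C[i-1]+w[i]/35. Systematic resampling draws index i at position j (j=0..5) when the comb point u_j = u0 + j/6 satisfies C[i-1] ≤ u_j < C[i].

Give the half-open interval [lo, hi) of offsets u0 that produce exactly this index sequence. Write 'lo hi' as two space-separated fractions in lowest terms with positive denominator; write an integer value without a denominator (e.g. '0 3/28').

C = [8/35, 12/35, 4/7, 29/35, 32/35, 1]
j=0 picked index 0: u0 ∈ [0, 8/35)
j=1 picked index 0: u0 ∈ [-1/6, 13/210)
j=2 picked index 2: u0 ∈ [1/105, 5/21)
j=3 picked index 2: u0 ∈ [-11/70, 1/14)
j=4 picked index 3: u0 ∈ [-2/21, 17/105)
j=5 picked index 4: u0 ∈ [-1/210, 17/210)
intersection: [1/105, 13/210)

1/105 13/210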